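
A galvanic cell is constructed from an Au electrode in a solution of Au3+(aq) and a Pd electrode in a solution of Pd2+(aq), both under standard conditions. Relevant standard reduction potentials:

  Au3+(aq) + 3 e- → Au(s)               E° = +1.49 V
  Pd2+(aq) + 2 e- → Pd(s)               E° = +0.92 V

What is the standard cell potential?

The Au³⁺/Au couple has the higher E°, so Au ion is reduced (cathode) and Pd is oxidized (anode).
E°cell = E°(cathode) − E°(anode) = +1.49 − (+0.92) = +0.57 V.

+0.57 V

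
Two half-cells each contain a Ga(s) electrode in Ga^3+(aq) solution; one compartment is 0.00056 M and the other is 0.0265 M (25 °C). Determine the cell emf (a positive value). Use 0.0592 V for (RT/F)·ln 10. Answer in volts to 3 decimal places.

For a concentration cell E°cell = 0, since both electrodes use the same couple.
The compartment with the higher Ga^3+(aq) concentration (0.0265 M) acts as the cathode; ions are reduced there and produced at the dilute (0.00056 M) anode.
With n = 3, Ecell = −(0.0592/3)·log([dilute]/[conc]) = −(0.0592/3)·log(0.00056/0.0265) = +0.033 V.

0.033 V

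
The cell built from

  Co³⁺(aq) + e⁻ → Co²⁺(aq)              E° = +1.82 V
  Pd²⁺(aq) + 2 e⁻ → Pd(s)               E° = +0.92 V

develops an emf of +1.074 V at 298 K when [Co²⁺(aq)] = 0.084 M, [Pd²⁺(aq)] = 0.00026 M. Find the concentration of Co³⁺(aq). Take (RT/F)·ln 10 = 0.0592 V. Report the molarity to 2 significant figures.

1.2 M

The Co³⁺/Co²⁺ couple has the larger reduction potential, so it is the cathode: E°cell = +1.82 − (+0.92) = +0.90 V and n = 2.
From the Nernst equation, log Q = n(E° − E)/0.0592 = 2·(+0.90 − (+1.074))/0.0592 = −5.878.
For 2 Co³⁺(aq) + Pd(s) → 2 Co²⁺(aq) + Pd²⁺(aq), the reaction quotient is Q = ([Co²⁺(aq)]^2·[Pd²⁺(aq)]) / [Co³⁺(aq)]^2.
Substituting the known concentrations and solving, log [Co³⁺(aq)] = 0.071 and [Co³⁺(aq)] = 1.2 M.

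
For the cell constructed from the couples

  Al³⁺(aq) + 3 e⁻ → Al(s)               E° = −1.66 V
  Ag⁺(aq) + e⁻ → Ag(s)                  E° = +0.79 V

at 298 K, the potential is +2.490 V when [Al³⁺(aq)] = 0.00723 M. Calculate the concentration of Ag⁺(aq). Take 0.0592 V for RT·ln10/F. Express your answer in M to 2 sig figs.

With Ag⁺/Ag at the cathode and Al³⁺/Al at the anode, E°cell = +0.79 − (−1.66) = +2.45 V (n = 3).
From the Nernst equation, log Q = n(E° − E)/0.0592 = 3·(+2.45 − (+2.490))/0.0592 = −2.027.
The balanced reaction is 3 Ag⁺(aq) + Al(s) → 3 Ag(s) + Al³⁺(aq), so Q = [Al³⁺(aq)] / [Ag⁺(aq)]^3.
Substituting the known concentrations and solving, log [Ag⁺(aq)] = −0.038 and [Ag⁺(aq)] = 0.92 M.

0.92 M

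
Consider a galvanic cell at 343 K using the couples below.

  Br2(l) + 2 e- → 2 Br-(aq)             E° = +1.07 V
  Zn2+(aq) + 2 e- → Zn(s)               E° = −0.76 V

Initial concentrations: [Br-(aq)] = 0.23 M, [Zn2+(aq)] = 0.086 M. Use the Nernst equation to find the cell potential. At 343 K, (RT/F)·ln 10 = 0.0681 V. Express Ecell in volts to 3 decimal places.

Since E°(Br₂/Br⁻) > E°(Zn²⁺/Zn), Br₂/Br⁻ serves as the cathode.
The standard potential is +1.07 − (−0.76) = +1.83 V and the balanced reaction transfers n = 2 electrons.
The balanced reaction is Br2(l) + Zn(s) → 2 Br-(aq) + Zn2+(aq), so Q = [Br-(aq)]^2·[Zn2+(aq)] = 0.00455 and log Q = −2.342.
By the Nernst equation, E = +1.83 − (0.0681/2)·(−2.342) = +1.910 V.

+1.910 V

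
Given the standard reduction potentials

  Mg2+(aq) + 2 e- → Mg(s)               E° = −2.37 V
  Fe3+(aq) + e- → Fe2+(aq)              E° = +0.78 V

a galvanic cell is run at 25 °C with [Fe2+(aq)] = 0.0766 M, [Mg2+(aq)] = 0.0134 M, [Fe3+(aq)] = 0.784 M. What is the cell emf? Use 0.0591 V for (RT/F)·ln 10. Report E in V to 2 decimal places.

+3.27 V

The Fe³⁺/Fe²⁺ couple has the more positive E°, so it is the cathode; Mg²⁺/Mg is the anode.
The standard potential is +0.78 − (−2.37) = +3.15 V and the balanced reaction transfers n = 2 electrons.
The balanced reaction is 2 Fe3+(aq) + Mg(s) → 2 Fe2+(aq) + Mg2+(aq), so Q = ([Fe2+(aq)]^2·[Mg2+(aq)]) / [Fe3+(aq)]^2 = 0.000128 and log Q = −3.893.
By the Nernst equation, E = +3.15 − (0.0591/2)·(−3.893) = +3.27 V.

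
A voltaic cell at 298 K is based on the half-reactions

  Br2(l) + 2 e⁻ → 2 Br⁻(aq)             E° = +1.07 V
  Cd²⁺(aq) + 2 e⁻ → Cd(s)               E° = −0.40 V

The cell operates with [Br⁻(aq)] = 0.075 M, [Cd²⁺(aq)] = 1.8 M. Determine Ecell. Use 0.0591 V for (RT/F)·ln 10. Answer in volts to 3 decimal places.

Br₂/Br⁻ is reduced (cathode, E° = +1.07 V) and Cd²⁺/Cd is oxidized (anode).
The standard potential is +1.07 − (−0.40) = +1.47 V and the balanced reaction transfers n = 2 electrons.
The balanced reaction is Br2(l) + Cd(s) → 2 Br⁻(aq) + Cd²⁺(aq), so Q = [Br⁻(aq)]^2·[Cd²⁺(aq)] = 0.0101 and log Q = −1.995.
By the Nernst equation, E = +1.47 − (0.0591/2)·(−1.995) = +1.529 V.

+1.529 V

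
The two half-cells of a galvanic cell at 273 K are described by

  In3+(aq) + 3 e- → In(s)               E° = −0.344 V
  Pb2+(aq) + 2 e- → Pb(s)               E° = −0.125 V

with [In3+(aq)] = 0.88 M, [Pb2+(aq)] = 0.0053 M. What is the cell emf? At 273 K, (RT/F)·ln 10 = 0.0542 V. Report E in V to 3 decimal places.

Pb²⁺/Pb is reduced (cathode, E° = −0.125 V) and In³⁺/In is oxidized (anode).
E°cell = −0.125 − (−0.344) = +0.219 V, with n = 6 electrons transferred.
The balanced reaction is 3 Pb2+(aq) + 2 In(s) → 3 Pb(s) + 2 In3+(aq), so Q = [In3+(aq)]^2 / [Pb2+(aq)]^3 = 5.2×10^6 and log Q = 6.716.
E = E° − (0.0542/n)·log Q = +0.219 − (0.0542/6)(6.716) = +0.158 V.

+0.158 V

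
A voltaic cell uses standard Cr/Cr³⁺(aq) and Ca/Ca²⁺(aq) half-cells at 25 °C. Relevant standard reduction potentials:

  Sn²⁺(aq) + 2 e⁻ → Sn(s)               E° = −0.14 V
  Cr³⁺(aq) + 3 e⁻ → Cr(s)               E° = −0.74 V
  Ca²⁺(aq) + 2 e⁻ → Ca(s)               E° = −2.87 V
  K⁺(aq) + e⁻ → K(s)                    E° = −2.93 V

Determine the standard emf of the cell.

Of the two couples in this cell, the one with the more positive reduction potential is reduced at the cathode: here that is Cr³⁺/Cr (−0.74 V); Ca²⁺/Ca (−2.87 V) is the anode.
E°cell = E°(cathode) − E°(anode) = −0.74 − (−2.87) = +2.13 V.

+2.13 V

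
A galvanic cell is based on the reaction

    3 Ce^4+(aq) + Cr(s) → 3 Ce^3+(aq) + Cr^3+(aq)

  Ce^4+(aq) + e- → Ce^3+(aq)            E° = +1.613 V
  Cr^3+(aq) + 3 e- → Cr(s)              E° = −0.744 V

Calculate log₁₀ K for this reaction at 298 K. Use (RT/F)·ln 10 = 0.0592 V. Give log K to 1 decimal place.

The Ce⁴⁺/Ce³⁺ couple is reduced (cathode); E°cell = +1.613 − (−0.744) = +2.357 V with n = 3.
At equilibrium E = 0, so log K = nE°cell / 0.0592 = (3)(+2.357) / 0.0592 = 119.4.

log K = 119.4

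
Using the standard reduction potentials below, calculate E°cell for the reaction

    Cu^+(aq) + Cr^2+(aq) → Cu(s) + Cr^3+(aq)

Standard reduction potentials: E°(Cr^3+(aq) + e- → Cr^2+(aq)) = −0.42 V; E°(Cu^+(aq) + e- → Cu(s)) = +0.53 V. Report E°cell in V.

+0.95 V

In the reaction as written, Cu^+(aq) is reduced (cathode) and Cr^3+(aq) is produced by oxidation at the anode.
E°cell = E°(cathode) − E°(anode) = +0.53 − (−0.42) = +0.95 V.
The positive value indicates the reaction is spontaneous as written.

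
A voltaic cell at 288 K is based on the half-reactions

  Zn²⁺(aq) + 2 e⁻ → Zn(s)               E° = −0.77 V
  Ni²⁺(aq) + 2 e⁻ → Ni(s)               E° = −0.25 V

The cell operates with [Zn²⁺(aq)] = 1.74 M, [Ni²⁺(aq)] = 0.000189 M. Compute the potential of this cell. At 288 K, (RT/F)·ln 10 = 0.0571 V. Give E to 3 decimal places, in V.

Ni²⁺/Ni is reduced (cathode, E° = −0.25 V) and Zn²⁺/Zn is oxidized (anode).
E°cell = −0.25 − (−0.77) = +0.52 V, with n = 2 electrons transferred.
Balancing gives Ni²⁺(aq) + Zn(s) → Ni(s) + Zn²⁺(aq); hence Q = [Zn²⁺(aq)] / [Ni²⁺(aq)] = 9.21×10^3 (log Q = 3.964).
By the Nernst equation, E = +0.52 − (0.0571/2)·(3.964) = +0.407 V.

+0.407 V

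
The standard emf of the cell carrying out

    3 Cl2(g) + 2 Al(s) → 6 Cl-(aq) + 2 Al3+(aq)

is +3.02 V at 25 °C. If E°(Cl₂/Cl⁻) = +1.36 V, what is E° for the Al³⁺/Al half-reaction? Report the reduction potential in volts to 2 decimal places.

In the reaction as written the Cl₂/Cl⁻ couple is reduced (cathode) and Al³⁺/Al is oxidized (anode), so E°cell = E°(Cl₂/Cl⁻) − E°(Al³⁺/Al).
E°(Al³⁺/Al) = E°(cathode) − E°cell = +1.36 − (+3.02) = −1.66 V.

−1.66 V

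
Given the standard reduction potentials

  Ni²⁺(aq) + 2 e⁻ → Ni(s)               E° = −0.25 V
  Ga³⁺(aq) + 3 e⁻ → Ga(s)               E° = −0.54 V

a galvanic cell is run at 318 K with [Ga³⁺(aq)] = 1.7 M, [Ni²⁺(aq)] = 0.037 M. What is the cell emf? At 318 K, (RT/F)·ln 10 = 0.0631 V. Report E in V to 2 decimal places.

Since E°(Ni²⁺/Ni) > E°(Ga³⁺/Ga), Ni²⁺/Ni serves as the cathode.
The standard potential is −0.25 − (−0.54) = +0.29 V and the balanced reaction transfers n = 6 electrons.
The balanced reaction is 3 Ni²⁺(aq) + 2 Ga(s) → 3 Ni(s) + 2 Ga³⁺(aq), so Q = [Ga³⁺(aq)]^2 / [Ni²⁺(aq)]^3 = 5.71×10^4 and log Q = 4.756.
By the Nernst equation, E = +0.29 − (0.0631/6)·(4.756) = +0.24 V.

+0.24 V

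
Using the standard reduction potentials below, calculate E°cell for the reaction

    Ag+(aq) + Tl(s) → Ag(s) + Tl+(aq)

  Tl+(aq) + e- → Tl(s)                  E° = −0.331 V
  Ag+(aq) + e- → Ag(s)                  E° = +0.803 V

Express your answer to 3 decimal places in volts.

+1.134 V

In the reaction as written, Ag+(aq) is reduced (cathode) and Tl+(aq) is produced by oxidation at the anode.
E°cell = E°(cathode) − E°(anode) = +0.803 − (−0.331) = +1.134 V.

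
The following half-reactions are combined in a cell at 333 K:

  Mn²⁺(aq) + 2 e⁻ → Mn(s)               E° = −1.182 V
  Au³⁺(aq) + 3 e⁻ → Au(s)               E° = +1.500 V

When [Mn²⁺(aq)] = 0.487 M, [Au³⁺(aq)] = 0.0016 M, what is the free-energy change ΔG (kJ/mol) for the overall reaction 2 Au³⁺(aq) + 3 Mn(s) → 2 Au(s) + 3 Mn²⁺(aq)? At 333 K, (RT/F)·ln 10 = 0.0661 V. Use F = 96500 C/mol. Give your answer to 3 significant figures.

With Au³⁺/Au reduced at the cathode, E°cell = +1.500 − (−1.182) = +2.682 V and n = 6.
The reaction quotient is [Mn²⁺(aq)]^3 / [Au³⁺(aq)]^2 = 4.51×10^4; by Nernst, E = +2.682 − (0.0661/6)(4.654) = +2.6307 V.
Then ΔG = −nFE = −6 × 96500 × +2.6307 J/mol = −1520 kJ/mol.

−1520 kJ/mol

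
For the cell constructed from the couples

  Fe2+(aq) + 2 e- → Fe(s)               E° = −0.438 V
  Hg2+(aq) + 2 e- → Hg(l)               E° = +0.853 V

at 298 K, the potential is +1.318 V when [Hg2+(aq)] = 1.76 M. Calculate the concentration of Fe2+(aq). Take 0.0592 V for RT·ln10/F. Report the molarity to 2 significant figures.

0.22 M

With Hg²⁺/Hg at the cathode and Fe²⁺/Fe at the anode, E°cell = +0.853 − (−0.438) = +1.291 V (n = 2).
Rearranging E = E° − (0.0592/n)·log Q gives log Q = 2(+1.291 − (+1.318))/0.0592 = −0.912.
Balancing electrons gives Hg2+(aq) + Fe(s) → Hg(l) + Fe2+(aq); thus Q = [Fe2+(aq)] / [Hg2+(aq)].
Substituting the known concentrations and solving, log [Fe2+(aq)] = −0.666 and [Fe2+(aq)] = 0.22 M.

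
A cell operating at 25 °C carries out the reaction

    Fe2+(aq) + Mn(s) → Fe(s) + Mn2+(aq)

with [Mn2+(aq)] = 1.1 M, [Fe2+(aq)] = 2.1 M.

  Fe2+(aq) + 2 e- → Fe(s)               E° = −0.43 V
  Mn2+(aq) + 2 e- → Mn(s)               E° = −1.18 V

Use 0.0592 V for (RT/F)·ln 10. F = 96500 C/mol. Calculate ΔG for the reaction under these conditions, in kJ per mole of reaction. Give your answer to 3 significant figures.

E°cell = −0.43 − (−1.18) = +0.75 V; the balanced reaction transfers n = 2 electrons.
Q = [Mn2+(aq)] / [Fe2+(aq)] = 0.524, so log Q = −0.281 and E = +0.75 − (0.0592/2)(−0.281) = +0.7583 V.
Finally ΔG = −nFE = −(2)(96500 C/mol)(+0.7583 V) = −146 kJ/mol.

−146 kJ/mol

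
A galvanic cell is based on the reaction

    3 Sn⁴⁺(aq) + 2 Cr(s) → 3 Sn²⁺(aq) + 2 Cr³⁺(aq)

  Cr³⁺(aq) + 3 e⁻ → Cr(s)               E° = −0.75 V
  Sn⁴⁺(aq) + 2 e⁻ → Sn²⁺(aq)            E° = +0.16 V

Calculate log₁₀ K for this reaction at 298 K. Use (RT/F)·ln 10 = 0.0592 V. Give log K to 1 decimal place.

The Sn⁴⁺/Sn²⁺ couple is reduced (cathode); E°cell = +0.16 − (−0.75) = +0.91 V with n = 6.
At equilibrium E = 0, so log K = nE°cell / 0.0592 = (6)(+0.91) / 0.0592 = 92.2.

log K = 92.2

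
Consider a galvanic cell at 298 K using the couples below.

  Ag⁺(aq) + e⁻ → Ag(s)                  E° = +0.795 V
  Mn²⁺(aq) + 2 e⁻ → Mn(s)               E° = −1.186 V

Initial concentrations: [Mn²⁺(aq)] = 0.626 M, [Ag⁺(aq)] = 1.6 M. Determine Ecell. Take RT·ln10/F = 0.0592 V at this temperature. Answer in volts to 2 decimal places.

+2.00 V

The Ag⁺/Ag couple has the more positive E°, so it is the cathode; Mn²⁺/Mn is the anode.
The standard potential is +0.795 − (−1.186) = +1.981 V and the balanced reaction transfers n = 2 electrons.
For the overall reaction 2 Ag⁺(aq) + Mn(s) → 2 Ag(s) + Mn²⁺(aq), Q = [Mn²⁺(aq)] / [Ag⁺(aq)]^2 = 0.245, giving log Q = −0.612.
By the Nernst equation, E = +1.981 − (0.0592/2)·(−0.612) = +2.00 V.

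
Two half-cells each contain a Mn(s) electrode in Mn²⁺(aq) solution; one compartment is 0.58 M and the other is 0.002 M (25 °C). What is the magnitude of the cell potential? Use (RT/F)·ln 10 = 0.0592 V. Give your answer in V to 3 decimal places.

0.073 V

For a concentration cell E°cell = 0, since both electrodes use the same couple.
The compartment with the higher Mn²⁺(aq) concentration (0.58 M) acts as the cathode; ions are reduced there and produced at the dilute (0.002 M) anode.
With n = 2, Ecell = −(0.0592/2)·log([dilute]/[conc]) = −(0.0592/2)·log(0.002/0.58) = +0.073 V.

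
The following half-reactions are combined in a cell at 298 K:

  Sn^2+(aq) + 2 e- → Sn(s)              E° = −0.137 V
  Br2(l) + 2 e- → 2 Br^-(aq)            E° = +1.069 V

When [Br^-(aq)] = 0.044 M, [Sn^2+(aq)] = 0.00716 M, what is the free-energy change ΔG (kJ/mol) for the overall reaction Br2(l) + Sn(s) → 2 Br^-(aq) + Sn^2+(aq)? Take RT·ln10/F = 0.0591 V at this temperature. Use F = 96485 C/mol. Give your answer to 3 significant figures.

The standard cell potential is +1.069 − (−0.137) = +1.206 V, with n = 2 electrons in the balanced equation.
Here Q = [Br^-(aq)]^2·[Sn^2+(aq)] = 1.39×10^−5 (log Q = −4.858), giving E = +1.206 − (0.0591/2)·(−4.858) = +1.3496 V.
Finally ΔG = −nFE = −(2)(96485 C/mol)(+1.3496 V) = −260 kJ/mol.

−260 kJ/mol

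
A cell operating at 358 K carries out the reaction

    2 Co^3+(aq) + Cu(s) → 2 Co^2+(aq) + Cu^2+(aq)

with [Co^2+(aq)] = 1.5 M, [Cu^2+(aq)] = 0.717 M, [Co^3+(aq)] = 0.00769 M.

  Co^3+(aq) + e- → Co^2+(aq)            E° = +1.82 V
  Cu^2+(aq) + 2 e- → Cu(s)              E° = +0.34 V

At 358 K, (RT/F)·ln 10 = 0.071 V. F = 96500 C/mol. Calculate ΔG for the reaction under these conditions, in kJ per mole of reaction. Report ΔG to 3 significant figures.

−255 kJ/mol

With Co³⁺/Co²⁺ reduced at the cathode, E°cell = +1.82 − (+0.34) = +1.48 V and n = 2.
The reaction quotient is ([Co^2+(aq)]^2·[Cu^2+(aq)]) / [Co^3+(aq)]^2 = 2.73×10^4; by Nernst, E = +1.48 − (0.071/2)(4.436) = +1.3225 V.
ΔG = −nFE = −(2)(96500)(+1.3225) J/mol = −255 kJ/mol.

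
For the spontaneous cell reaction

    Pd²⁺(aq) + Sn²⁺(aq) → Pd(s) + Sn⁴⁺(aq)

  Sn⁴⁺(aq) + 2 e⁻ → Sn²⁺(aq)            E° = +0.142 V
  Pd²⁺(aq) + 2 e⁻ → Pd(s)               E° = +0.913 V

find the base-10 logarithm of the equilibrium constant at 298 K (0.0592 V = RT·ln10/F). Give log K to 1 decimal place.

log K = 26.0

The Pd²⁺/Pd couple is reduced (cathode); E°cell = +0.913 − (+0.142) = +0.771 V with n = 2.
At equilibrium E = 0, so log K = nE°cell / 0.0592 = (2)(+0.771) / 0.0592 = 26.0.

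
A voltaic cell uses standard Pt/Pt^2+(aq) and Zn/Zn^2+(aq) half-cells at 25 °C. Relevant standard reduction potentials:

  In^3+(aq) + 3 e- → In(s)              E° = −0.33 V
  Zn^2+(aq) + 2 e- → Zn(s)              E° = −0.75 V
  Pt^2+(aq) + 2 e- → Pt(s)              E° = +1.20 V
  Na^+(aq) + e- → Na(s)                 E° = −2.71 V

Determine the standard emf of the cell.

The Pt²⁺/Pt couple has the higher E°, so Pt ion is reduced (cathode) and Zn is oxidized (anode).
E°cell = E°(cathode) − E°(anode) = +1.20 − (−0.75) = +1.95 V.

+1.95 V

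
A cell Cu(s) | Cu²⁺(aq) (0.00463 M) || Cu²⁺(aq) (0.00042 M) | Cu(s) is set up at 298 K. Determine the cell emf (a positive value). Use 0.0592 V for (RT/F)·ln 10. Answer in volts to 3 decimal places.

For a concentration cell E°cell = 0, since both electrodes use the same couple.
The compartment with the higher Cu²⁺(aq) concentration (0.00463 M) acts as the cathode; ions are reduced there and produced at the dilute (0.00042 M) anode.
With n = 2, Ecell = −(0.0592/2)·log([dilute]/[conc]) = −(0.0592/2)·log(0.00042/0.00463) = +0.031 V.

0.031 V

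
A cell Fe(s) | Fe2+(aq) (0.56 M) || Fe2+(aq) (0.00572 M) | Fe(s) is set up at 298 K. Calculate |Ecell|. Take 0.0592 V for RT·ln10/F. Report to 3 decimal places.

For a concentration cell E°cell = 0, since both electrodes use the same couple.
The compartment with the higher Fe2+(aq) concentration (0.56 M) acts as the cathode; ions are reduced there and produced at the dilute (0.00572 M) anode.
With n = 2, Ecell = −(0.0592/2)·log([dilute]/[conc]) = −(0.0592/2)·log(0.00572/0.56) = +0.059 V.

0.059 V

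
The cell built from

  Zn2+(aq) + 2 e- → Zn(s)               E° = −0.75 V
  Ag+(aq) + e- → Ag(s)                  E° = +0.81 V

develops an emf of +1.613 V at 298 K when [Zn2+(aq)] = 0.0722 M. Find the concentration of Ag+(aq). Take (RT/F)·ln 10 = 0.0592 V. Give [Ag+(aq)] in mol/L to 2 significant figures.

Ag⁺/Ag is the cathode (higher E°); E°cell = +0.81 − (−0.75) = +1.56 V with n = 2.
From the Nernst equation, log Q = n(E° − E)/0.0592 = 2·(+1.56 − (+1.613))/0.0592 = −1.791.
The balanced reaction is 2 Ag+(aq) + Zn(s) → 2 Ag(s) + Zn2+(aq), so Q = [Zn2+(aq)] / [Ag+(aq)]^2.
Solving for the unknown gives log [Ag+(aq)] = 0.325, so [Ag+(aq)] ≈ 2.1 M.

2.1 M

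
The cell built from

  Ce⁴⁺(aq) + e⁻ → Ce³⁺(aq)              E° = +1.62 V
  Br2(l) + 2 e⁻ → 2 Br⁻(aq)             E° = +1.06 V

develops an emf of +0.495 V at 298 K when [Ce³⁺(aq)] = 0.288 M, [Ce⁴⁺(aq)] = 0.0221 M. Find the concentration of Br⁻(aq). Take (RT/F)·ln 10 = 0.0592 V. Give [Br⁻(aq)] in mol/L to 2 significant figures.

1.0 M

With Ce⁴⁺/Ce³⁺ at the cathode and Br₂/Br⁻ at the anode, E°cell = +1.62 − (+1.06) = +0.56 V (n = 2).
Rearranging E = E° − (0.0592/n)·log Q gives log Q = 2(+0.56 − (+0.495))/0.0592 = 2.196.
For 2 Ce⁴⁺(aq) + 2 Br⁻(aq) → 2 Ce³⁺(aq) + Br2(l), the reaction quotient is Q = [Ce³⁺(aq)]^2 / ([Ce⁴⁺(aq)]^2·[Br⁻(aq)]^2).
Isolating [Br⁻(aq)] in Q = 10^{2.196} yields log [Br⁻(aq)] = 0.017, i.e. 1.0 M.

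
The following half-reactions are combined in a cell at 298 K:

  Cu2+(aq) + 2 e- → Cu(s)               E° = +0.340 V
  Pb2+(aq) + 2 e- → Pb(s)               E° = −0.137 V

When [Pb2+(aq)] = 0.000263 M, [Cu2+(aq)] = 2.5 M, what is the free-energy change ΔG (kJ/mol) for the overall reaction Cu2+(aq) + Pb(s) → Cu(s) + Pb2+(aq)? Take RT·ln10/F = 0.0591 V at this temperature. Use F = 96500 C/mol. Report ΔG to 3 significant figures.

With Cu²⁺/Cu reduced at the cathode, E°cell = +0.340 − (−0.137) = +0.477 V and n = 2.
The reaction quotient is [Pb2+(aq)] / [Cu2+(aq)] = 0.000105; by Nernst, E = +0.477 − (0.0591/2)(−3.978) = +0.5945 V.
Finally ΔG = −nFE = −(2)(96500 C/mol)(+0.5945 V) = −115 kJ/mol.

−115 kJ/mol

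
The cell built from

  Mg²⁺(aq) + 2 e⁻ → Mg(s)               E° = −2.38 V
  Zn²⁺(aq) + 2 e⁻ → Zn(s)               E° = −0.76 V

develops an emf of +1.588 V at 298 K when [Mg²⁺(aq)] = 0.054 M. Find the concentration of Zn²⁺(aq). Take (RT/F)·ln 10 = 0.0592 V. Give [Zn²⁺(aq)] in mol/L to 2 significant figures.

The Zn²⁺/Zn couple has the larger reduction potential, so it is the cathode: E°cell = −0.76 − (−2.38) = +1.62 V and n = 2.
From the Nernst equation, log Q = n(E° − E)/0.0592 = 2·(+1.62 − (+1.588))/0.0592 = 1.081.
Balancing electrons gives Zn²⁺(aq) + Mg(s) → Zn(s) + Mg²⁺(aq); thus Q = [Mg²⁺(aq)] / [Zn²⁺(aq)].
Isolating [Zn²⁺(aq)] in Q = 10^{1.081} yields log [Zn²⁺(aq)] = −2.349, i.e. 0.0045 M.

0.0045 M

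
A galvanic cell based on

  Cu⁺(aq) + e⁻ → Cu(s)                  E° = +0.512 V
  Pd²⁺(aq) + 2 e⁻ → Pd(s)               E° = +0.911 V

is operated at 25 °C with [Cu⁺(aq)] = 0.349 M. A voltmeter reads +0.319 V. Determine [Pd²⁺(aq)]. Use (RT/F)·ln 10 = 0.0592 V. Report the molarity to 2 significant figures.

0.00024 M

The Pd²⁺/Pd couple has the larger reduction potential, so it is the cathode: E°cell = +0.911 − (+0.512) = +0.399 V and n = 2.
Since E = E° − (0.0592/n)·log Q, log Q = n(E° − E)/0.0592 = 2.703.
For Pd²⁺(aq) + 2 Cu(s) → Pd(s) + 2 Cu⁺(aq), the reaction quotient is Q = [Cu⁺(aq)]^2 / [Pd²⁺(aq)].
Solving for the unknown gives log [Pd²⁺(aq)] = −3.617, so [Pd²⁺(aq)] ≈ 0.00024 M.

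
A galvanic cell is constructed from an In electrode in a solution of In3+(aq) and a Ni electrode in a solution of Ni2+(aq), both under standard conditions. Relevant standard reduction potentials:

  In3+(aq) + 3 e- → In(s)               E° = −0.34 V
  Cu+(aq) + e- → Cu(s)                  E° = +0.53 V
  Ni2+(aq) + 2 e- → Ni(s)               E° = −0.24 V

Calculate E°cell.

The Ni²⁺/Ni couple has the higher E°, so Ni ion is reduced (cathode) and In is oxidized (anode).
E°cell = E°(cathode) − E°(anode) = −0.24 − (−0.34) = +0.10 V.

+0.10 V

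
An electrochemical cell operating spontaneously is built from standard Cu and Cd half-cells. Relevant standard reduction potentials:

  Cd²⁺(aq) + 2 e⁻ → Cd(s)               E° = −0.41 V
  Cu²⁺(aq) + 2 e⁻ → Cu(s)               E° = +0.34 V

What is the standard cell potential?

The Cu²⁺/Cu couple has the higher E°, so Cu ion is reduced (cathode) and Cd is oxidized (anode).
E°cell = E°(cathode) − E°(anode) = +0.34 − (−0.41) = +0.75 V.

+0.75 V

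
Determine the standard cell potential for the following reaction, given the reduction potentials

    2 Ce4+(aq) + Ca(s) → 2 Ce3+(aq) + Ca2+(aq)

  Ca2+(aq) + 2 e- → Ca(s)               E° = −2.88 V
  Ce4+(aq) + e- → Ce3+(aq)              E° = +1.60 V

+4.48 V

Ce4+(aq) gains electrons, so the Ce⁴⁺/Ce³⁺ couple is the cathode; the Ca²⁺/Ca couple is the anode.
E°cell = E°(cathode) − E°(anode) = +1.60 − (−2.88) = +4.48 V.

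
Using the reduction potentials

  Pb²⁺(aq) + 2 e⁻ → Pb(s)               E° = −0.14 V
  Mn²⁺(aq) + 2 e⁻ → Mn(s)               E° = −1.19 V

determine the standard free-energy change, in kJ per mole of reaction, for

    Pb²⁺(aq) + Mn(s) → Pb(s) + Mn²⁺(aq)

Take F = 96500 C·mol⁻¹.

In the reaction as written Pb²⁺(aq) is reduced, so the Pb²⁺/Pb couple is the cathode and Mn²⁺/Mn is the anode.
E°cell = −0.14 − (−1.19) = +1.05 V; balancing electrons gives n = 2.
ΔG° = −nFE°cell = −(2)(96500)(+1.05) J/mol = −203 kJ/mol.

−203 kJ/mol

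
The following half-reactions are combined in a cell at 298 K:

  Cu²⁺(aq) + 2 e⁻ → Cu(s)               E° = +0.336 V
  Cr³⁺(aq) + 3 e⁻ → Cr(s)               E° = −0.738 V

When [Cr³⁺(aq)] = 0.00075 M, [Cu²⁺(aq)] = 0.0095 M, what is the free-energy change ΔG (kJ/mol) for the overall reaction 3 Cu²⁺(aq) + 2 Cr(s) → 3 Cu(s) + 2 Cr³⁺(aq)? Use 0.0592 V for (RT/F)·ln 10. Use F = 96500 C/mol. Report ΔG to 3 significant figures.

E°cell = +0.336 − (−0.738) = +1.074 V; the balanced reaction transfers n = 6 electrons.
The reaction quotient is [Cr³⁺(aq)]^2 / [Cu²⁺(aq)]^3 = 0.656; by Nernst, E = +1.074 − (0.0592/6)(−0.183) = +1.0758 V.
Finally ΔG = −nFE = −(6)(96500 C/mol)(+1.0758 V) = −623 kJ/mol.

−623 kJ/mol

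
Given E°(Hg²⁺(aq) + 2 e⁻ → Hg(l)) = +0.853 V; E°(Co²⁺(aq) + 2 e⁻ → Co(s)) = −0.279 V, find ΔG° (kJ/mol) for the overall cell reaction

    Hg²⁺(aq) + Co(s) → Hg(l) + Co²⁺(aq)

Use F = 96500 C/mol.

In the reaction as written Hg²⁺(aq) is reduced, so the Hg²⁺/Hg couple is the cathode and Co²⁺/Co is the anode.
E°cell = +0.853 − (−0.279) = +1.132 V; balancing electrons gives n = 2.
ΔG° = −nFE°cell = −(2)(96500)(+1.132) J/mol = −218 kJ/mol.

−218 kJ/mol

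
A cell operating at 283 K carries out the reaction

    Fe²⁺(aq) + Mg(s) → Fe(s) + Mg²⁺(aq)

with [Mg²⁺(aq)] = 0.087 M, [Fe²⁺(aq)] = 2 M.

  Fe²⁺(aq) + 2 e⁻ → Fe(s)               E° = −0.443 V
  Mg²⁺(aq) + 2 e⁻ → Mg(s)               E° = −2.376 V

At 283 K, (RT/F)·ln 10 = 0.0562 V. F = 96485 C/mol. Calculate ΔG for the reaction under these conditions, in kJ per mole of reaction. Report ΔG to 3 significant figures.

With Fe²⁺/Fe reduced at the cathode, E°cell = −0.443 − (−2.376) = +1.933 V and n = 2.
Here Q = [Mg²⁺(aq)] / [Fe²⁺(aq)] = 0.0435 (log Q = −1.362), giving E = +1.933 − (0.0562/2)·(−1.362) = +1.9713 V.
Finally ΔG = −nFE = −(2)(96485 C/mol)(+1.9713 V) = −380 kJ/mol.

−380 kJ/mol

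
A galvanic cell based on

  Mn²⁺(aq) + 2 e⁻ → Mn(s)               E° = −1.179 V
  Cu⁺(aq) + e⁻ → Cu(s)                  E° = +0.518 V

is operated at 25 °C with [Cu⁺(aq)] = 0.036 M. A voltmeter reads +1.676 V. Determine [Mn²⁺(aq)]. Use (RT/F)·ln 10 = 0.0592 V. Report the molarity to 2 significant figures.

0.0066 M

The Cu⁺/Cu couple has the larger reduction potential, so it is the cathode: E°cell = +0.518 − (−1.179) = +1.697 V and n = 2.
Since E = E° − (0.0592/n)·log Q, log Q = n(E° − E)/0.0592 = 0.709.
The balanced reaction is 2 Cu⁺(aq) + Mn(s) → 2 Cu(s) + Mn²⁺(aq), so Q = [Mn²⁺(aq)] / [Cu⁺(aq)]^2.
Solving for the unknown gives log [Mn²⁺(aq)] = −2.178, so [Mn²⁺(aq)] ≈ 0.0066 M.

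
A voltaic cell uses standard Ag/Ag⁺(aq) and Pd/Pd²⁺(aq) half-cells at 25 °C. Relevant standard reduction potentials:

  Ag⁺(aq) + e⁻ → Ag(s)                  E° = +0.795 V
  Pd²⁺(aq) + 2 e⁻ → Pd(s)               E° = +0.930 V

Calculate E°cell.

+0.135 V

The Pd²⁺/Pd couple has the higher E°, so Pd ion is reduced (cathode) and Ag is oxidized (anode).
E°cell = E°(cathode) − E°(anode) = +0.930 − (+0.795) = +0.135 V.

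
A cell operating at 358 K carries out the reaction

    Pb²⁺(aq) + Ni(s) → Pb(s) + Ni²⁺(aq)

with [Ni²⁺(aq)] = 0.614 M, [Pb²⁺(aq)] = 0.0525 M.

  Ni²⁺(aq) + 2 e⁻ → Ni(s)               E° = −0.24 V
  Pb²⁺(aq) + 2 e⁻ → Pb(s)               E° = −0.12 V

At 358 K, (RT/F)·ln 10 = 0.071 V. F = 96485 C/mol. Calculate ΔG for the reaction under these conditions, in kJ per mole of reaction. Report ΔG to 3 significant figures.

The standard cell potential is −0.12 − (−0.24) = +0.12 V, with n = 2 electrons in the balanced equation.
Here Q = [Ni²⁺(aq)] / [Pb²⁺(aq)] = 11.7 (log Q = 1.068), giving E = +0.12 − (0.071/2)·(1.068) = +0.0821 V.
Then ΔG = −nFE = −2 × 96485 × +0.0821 J/mol = −15.8 kJ/mol.

−15.8 kJ/mol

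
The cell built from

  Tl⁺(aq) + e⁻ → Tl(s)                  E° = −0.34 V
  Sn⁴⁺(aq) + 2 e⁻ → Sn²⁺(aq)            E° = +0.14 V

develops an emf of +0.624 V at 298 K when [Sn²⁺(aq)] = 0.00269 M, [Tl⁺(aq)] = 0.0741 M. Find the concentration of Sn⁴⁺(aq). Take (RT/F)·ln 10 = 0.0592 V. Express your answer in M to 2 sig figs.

With Sn⁴⁺/Sn²⁺ at the cathode and Tl⁺/Tl at the anode, E°cell = +0.14 − (−0.34) = +0.48 V (n = 2).
Rearranging E = E° − (0.0592/n)·log Q gives log Q = 2(+0.48 − (+0.624))/0.0592 = −4.865.
The balanced reaction is Sn⁴⁺(aq) + 2 Tl(s) → Sn²⁺(aq) + 2 Tl⁺(aq), so Q = ([Sn²⁺(aq)]·[Tl⁺(aq)]^2) / [Sn⁴⁺(aq)].
Isolating [Sn⁴⁺(aq)] in Q = 10^{−4.865} yields log [Sn⁴⁺(aq)] = 0.034, i.e. 1.1 M.

1.1 M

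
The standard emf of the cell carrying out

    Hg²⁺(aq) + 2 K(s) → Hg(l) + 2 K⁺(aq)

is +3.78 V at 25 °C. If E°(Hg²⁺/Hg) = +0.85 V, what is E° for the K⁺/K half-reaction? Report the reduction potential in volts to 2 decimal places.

In the reaction as written the Hg²⁺/Hg couple is reduced (cathode) and K⁺/K is oxidized (anode), so E°cell = E°(Hg²⁺/Hg) − E°(K⁺/K).
E°(K⁺/K) = E°(cathode) − E°cell = +0.85 − (+3.78) = −2.93 V.

−2.93 V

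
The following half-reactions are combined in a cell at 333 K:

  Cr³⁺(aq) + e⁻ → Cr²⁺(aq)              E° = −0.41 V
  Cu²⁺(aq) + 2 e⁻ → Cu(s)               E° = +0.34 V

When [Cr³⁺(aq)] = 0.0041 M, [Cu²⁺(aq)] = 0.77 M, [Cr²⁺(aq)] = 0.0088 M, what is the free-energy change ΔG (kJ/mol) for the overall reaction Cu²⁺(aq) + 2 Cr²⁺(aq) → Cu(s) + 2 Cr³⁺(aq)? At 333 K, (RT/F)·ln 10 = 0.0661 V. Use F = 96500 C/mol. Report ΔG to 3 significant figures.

−148 kJ/mol

E°cell = +0.34 − (−0.41) = +0.75 V; the balanced reaction transfers n = 2 electrons.
Q = [Cr³⁺(aq)]^2 / ([Cu²⁺(aq)]·[Cr²⁺(aq)]^2) = 0.282, so log Q = −0.550 and E = +0.75 − (0.0661/2)(−0.550) = +0.7682 V.
Finally ΔG = −nFE = −(2)(96500 C/mol)(+0.7682 V) = −148 kJ/mol.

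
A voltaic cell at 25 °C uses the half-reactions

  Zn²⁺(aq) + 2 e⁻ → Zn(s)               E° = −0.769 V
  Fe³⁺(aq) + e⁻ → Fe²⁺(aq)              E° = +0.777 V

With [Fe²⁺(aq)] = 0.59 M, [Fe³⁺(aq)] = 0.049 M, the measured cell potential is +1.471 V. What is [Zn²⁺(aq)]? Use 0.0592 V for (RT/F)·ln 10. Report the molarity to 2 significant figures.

2.4 M

The Fe³⁺/Fe²⁺ couple has the larger reduction potential, so it is the cathode: E°cell = +0.777 − (−0.769) = +1.546 V and n = 2.
From the Nernst equation, log Q = n(E° − E)/0.0592 = 2·(+1.546 − (+1.471))/0.0592 = 2.534.
The balanced reaction is 2 Fe³⁺(aq) + Zn(s) → 2 Fe²⁺(aq) + Zn²⁺(aq), so Q = ([Fe²⁺(aq)]^2·[Zn²⁺(aq)]) / [Fe³⁺(aq)]^2.
Substituting the known concentrations and solving, log [Zn²⁺(aq)] = 0.373 and [Zn²⁺(aq)] = 2.4 M.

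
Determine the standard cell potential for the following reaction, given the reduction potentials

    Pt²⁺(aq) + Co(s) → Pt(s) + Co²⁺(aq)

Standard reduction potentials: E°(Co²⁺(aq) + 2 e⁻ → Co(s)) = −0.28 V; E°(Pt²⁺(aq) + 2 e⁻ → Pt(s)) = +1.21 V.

+1.49 V

Pt²⁺(aq) gains electrons, so the Pt²⁺/Pt couple is the cathode; the Co²⁺/Co couple is the anode.
E°cell = E°(cathode) − E°(anode) = +1.21 − (−0.28) = +1.49 V.
The positive value indicates the reaction is spontaneous as written.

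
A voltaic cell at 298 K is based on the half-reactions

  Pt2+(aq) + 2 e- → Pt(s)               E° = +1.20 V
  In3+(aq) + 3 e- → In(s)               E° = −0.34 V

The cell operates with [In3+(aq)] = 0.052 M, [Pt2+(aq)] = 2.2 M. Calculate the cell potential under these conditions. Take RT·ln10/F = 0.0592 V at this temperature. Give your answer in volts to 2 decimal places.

The Pt²⁺/Pt couple has the more positive E°, so it is the cathode; In³⁺/In is the anode.
E°cell = E°cat − E°an = +1.20 − (−0.34) = +1.54 V; n = 6.
For the overall reaction 3 Pt2+(aq) + 2 In(s) → 3 Pt(s) + 2 In3+(aq), Q = [In3+(aq)]^2 / [Pt2+(aq)]^3 = 0.000254, giving log Q = −3.595.
By the Nernst equation, E = +1.54 − (0.0592/6)·(−3.595) = +1.58 V.

+1.58 V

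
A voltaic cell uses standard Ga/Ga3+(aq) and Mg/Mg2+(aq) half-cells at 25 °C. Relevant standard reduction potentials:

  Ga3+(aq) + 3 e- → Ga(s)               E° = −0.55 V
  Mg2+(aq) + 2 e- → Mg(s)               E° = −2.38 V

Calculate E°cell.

The Ga³⁺/Ga couple has the higher E°, so Ga ion is reduced (cathode) and Mg is oxidized (anode).
E°cell = E°(cathode) − E°(anode) = −0.55 − (−2.38) = +1.83 V.

+1.83 V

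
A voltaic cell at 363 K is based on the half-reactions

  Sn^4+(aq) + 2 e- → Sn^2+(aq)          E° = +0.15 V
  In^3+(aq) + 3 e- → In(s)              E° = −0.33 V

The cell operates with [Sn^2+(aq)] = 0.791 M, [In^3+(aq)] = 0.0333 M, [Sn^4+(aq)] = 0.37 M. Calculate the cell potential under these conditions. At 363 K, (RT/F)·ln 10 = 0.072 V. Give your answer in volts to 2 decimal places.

The Sn⁴⁺/Sn²⁺ couple has the more positive E°, so it is the cathode; In³⁺/In is the anode.
E°cell = E°cat − E°an = +0.15 − (−0.33) = +0.48 V; n = 6.
For the overall reaction 3 Sn^4+(aq) + 2 In(s) → 3 Sn^2+(aq) + 2 In^3+(aq), Q = ([Sn^2+(aq)]^3·[In^3+(aq)]^2) / [Sn^4+(aq)]^3 = 0.0108, giving log Q = −1.965.
Applying E = E° − (RT ln10/nF)·log Q gives +0.48 − (0.072/6)(−1.965) = +0.50 V.

+0.50 V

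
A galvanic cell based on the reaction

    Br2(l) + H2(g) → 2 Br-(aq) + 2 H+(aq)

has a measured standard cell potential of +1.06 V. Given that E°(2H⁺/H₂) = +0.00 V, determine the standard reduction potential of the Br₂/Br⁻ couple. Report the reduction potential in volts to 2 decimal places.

In the reaction as written the Br₂/Br⁻ couple is reduced (cathode) and 2H⁺/H₂ is oxidized (anode), so E°cell = E°(Br₂/Br⁻) − E°(2H⁺/H₂).
E°(Br₂/Br⁻) = E°cell + E°(anode) = +1.06 + (+0.00) = +1.06 V.

+1.06 V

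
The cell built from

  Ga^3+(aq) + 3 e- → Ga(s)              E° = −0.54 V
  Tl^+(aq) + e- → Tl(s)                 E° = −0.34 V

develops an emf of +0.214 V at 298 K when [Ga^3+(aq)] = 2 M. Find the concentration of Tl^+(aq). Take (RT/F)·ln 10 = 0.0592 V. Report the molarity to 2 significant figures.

2.2 M

With Tl⁺/Tl at the cathode and Ga³⁺/Ga at the anode, E°cell = −0.34 − (−0.54) = +0.20 V (n = 3).
Since E = E° − (0.0592/n)·log Q, log Q = n(E° − E)/0.0592 = −0.709.
The balanced reaction is 3 Tl^+(aq) + Ga(s) → 3 Tl(s) + Ga^3+(aq), so Q = [Ga^3+(aq)] / [Tl^+(aq)]^3.
Substituting the known concentrations and solving, log [Tl^+(aq)] = 0.337 and [Tl^+(aq)] = 2.2 M.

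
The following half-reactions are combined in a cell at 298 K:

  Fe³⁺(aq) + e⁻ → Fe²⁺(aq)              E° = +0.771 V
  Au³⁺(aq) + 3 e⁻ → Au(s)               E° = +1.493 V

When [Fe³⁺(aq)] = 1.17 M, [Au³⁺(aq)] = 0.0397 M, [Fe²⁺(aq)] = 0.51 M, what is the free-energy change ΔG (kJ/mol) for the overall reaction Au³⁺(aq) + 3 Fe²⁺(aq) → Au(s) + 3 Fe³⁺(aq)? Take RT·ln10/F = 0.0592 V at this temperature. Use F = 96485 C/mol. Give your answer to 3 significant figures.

−195 kJ/mol

E°cell = +1.493 − (+0.771) = +0.722 V; the balanced reaction transfers n = 3 electrons.
Here Q = [Fe³⁺(aq)]^3 / ([Au³⁺(aq)]·[Fe²⁺(aq)]^3) = 304 (log Q = 2.483), giving E = +0.722 − (0.0592/3)·(2.483) = +0.6730 V.
Finally ΔG = −nFE = −(3)(96485 C/mol)(+0.6730 V) = −195 kJ/mol.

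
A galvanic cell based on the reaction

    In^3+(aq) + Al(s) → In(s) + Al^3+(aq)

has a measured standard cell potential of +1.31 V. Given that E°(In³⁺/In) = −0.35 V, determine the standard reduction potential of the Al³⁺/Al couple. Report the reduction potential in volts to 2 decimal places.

In the reaction as written the In³⁺/In couple is reduced (cathode) and Al³⁺/Al is oxidized (anode), so E°cell = E°(In³⁺/In) − E°(Al³⁺/Al).
E°(Al³⁺/Al) = E°(cathode) − E°cell = −0.35 − (+1.31) = −1.66 V.

−1.66 V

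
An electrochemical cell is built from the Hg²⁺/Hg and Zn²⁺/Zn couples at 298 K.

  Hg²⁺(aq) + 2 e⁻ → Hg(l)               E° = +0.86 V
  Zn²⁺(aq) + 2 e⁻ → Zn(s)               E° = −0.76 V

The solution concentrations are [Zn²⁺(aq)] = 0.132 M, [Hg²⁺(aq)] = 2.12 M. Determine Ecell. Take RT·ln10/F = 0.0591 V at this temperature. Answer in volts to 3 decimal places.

+1.656 V

The Hg²⁺/Hg couple has the more positive E°, so it is the cathode; Zn²⁺/Zn is the anode.
The standard potential is +0.86 − (−0.76) = +1.62 V and the balanced reaction transfers n = 2 electrons.
Balancing gives Hg²⁺(aq) + Zn(s) → Hg(l) + Zn²⁺(aq); hence Q = [Zn²⁺(aq)] / [Hg²⁺(aq)] = 0.0623 (log Q = −1.206).
Applying E = E° − (RT ln10/nF)·log Q gives +1.62 − (0.0591/2)(−1.206) = +1.656 V.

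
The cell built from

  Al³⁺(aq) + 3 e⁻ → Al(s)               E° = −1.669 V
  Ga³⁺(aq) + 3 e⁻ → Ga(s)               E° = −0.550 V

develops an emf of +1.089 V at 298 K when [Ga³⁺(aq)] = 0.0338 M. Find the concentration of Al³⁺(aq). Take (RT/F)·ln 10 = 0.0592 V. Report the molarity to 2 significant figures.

With Ga³⁺/Ga at the cathode and Al³⁺/Al at the anode, E°cell = −0.550 − (−1.669) = +1.119 V (n = 3).
From the Nernst equation, log Q = n(E° − E)/0.0592 = 3·(+1.119 − (+1.089))/0.0592 = 1.520.
For Ga³⁺(aq) + Al(s) → Ga(s) + Al³⁺(aq), the reaction quotient is Q = [Al³⁺(aq)] / [Ga³⁺(aq)].
Solving for the unknown gives log [Al³⁺(aq)] = 0.049, so [Al³⁺(aq)] ≈ 1.1 M.

1.1 M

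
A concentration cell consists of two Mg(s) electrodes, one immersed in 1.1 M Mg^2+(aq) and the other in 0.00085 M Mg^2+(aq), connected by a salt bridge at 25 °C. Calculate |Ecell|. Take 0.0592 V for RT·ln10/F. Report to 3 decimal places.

For a concentration cell E°cell = 0, since both electrodes use the same couple.
The compartment with the higher Mg^2+(aq) concentration (1.1 M) acts as the cathode; ions are reduced there and produced at the dilute (0.00085 M) anode.
With n = 2, Ecell = −(0.0592/2)·log([dilute]/[conc]) = −(0.0592/2)·log(0.00085/1.1) = +0.092 V.

0.092 V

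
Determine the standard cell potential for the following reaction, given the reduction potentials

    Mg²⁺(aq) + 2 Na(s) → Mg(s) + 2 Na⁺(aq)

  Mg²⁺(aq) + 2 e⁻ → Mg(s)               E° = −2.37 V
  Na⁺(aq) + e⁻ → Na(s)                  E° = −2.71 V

Mg²⁺(aq) gains electrons, so the Mg²⁺/Mg couple is the cathode; the Na⁺/Na couple is the anode.
E°cell = E°(cathode) − E°(anode) = −2.37 − (−2.71) = +0.34 V.
The positive value indicates the reaction is spontaneous as written.

+0.34 V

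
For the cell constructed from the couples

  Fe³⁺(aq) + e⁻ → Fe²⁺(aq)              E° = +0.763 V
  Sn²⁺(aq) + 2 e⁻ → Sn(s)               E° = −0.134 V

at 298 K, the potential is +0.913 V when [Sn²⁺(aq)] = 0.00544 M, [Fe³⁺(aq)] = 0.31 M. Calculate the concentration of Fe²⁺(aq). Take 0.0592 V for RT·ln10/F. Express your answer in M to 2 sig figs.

With Fe³⁺/Fe²⁺ at the cathode and Sn²⁺/Sn at the anode, E°cell = +0.763 − (−0.134) = +0.897 V (n = 2).
Since E = E° − (0.0592/n)·log Q, log Q = n(E° − E)/0.0592 = −0.541.
For 2 Fe³⁺(aq) + Sn(s) → 2 Fe²⁺(aq) + Sn²⁺(aq), the reaction quotient is Q = ([Fe²⁺(aq)]^2·[Sn²⁺(aq)]) / [Fe³⁺(aq)]^2.
Isolating [Fe²⁺(aq)] in Q = 10^{−0.541} yields log [Fe²⁺(aq)] = 0.353, i.e. 2.3 M.

2.3 M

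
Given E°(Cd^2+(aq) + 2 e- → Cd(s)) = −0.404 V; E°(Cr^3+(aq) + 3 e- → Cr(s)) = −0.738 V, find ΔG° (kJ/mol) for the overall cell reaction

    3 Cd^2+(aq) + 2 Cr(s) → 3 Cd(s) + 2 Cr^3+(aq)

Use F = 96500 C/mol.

In the reaction as written Cd^2+(aq) is reduced, so the Cd²⁺/Cd couple is the cathode and Cr³⁺/Cr is the anode.
E°cell = −0.404 − (−0.738) = +0.334 V; balancing electrons gives n = 6.
ΔG° = −nFE°cell = −(6)(96500)(+0.334) J/mol = −193 kJ/mol.

−193 kJ/mol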